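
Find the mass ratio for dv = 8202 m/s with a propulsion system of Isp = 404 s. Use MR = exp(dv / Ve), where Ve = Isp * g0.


Ve = 404 * 9.81 = 3963.24 m/s
MR = exp(8202 / 3963.24) = 7.921

7.921


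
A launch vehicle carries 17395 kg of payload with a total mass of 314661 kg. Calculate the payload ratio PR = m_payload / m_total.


PR = 17395 / 314661 = 0.0553

0.0553


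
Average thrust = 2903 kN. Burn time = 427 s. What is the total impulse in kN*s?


It = 2903 * 427 = 1239581 kN*s

1239581 kN*s


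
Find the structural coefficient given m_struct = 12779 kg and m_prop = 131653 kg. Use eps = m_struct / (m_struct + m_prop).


eps = 12779 / (12779 + 131653) = 0.0885

0.0885


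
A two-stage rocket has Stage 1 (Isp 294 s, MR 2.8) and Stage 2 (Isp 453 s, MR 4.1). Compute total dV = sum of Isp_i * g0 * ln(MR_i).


dV1 = 294 * 9.81 * ln(2.8) = 2969.6 m/s
dV2 = 453 * 9.81 * ln(4.1) = 6270.3 m/s
Total dV = 2969.6 + 6270.3 = 9239.9 m/s ~ 9240 m/s

9240 m/s


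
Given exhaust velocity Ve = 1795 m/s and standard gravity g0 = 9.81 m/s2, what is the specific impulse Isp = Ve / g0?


Isp = Ve / g0 = 1795 / 9.81 = 183.0 s

183.0 s


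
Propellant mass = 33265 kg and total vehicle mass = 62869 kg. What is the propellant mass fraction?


PMF = 33265 / 62869 = 0.529

0.529


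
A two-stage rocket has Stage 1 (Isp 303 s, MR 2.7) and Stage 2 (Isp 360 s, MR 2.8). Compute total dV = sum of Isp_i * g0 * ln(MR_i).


dV1 = 303 * 9.81 * ln(2.7) = 2952.4 m/s
dV2 = 360 * 9.81 * ln(2.8) = 3636.2 m/s
Total dV = 2952.4 + 3636.2 = 6588.6 m/s ~ 6589 m/s

6589 m/s


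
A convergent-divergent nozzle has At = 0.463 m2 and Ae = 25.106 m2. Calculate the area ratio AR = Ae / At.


AR = 25.106 / 0.463 = 54.2

54.2


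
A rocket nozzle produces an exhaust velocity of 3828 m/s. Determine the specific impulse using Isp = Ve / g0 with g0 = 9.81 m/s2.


Isp = Ve / g0 = 3828 / 9.81 = 390.2 s

390.2 s


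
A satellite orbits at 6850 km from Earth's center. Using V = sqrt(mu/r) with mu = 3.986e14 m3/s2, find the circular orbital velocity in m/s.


V = sqrt(3.986e14 / 6850000) = 7628 m/s

7628 m/s


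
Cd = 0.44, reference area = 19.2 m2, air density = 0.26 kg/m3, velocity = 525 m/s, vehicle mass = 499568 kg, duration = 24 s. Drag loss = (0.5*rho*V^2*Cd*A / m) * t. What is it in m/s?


D = 0.5 * 0.26 * 525^2 * 0.44 * 19.2 = 302702.4 N
a = 302702.4 / 499568 = 0.6059 m/s2
dV = 0.6059 * 24 = 14.5 m/s

14.5 m/s


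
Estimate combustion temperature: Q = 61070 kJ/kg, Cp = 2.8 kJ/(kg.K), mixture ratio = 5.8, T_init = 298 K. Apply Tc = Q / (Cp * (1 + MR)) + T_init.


Tc = 61070 / (2.8 * (1 + 5.8)) + 298 = 3505 K

3505 K


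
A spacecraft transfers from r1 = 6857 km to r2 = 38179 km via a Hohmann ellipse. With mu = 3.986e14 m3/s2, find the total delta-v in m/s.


V1 = sqrt(mu/r1) = 7624.33 m/s
dV1 = V1*(sqrt(2*r2/(r1+r2)) - 1) = 2303.38 m/s
V2 = sqrt(mu/r2) = 3231.14 m/s
dV2 = V2*(1 - sqrt(2*r1/(r1+r2))) = 1448.11 m/s
Total dV = 3751 m/s

3751 m/s


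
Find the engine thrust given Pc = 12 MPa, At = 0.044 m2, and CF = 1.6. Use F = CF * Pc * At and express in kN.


F = 1.6 * 12e6 * 0.044 = 844800.0 N = 844.8 kN

844.8 kN


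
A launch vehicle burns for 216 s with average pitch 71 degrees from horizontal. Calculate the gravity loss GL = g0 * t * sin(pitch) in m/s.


GL = 9.81 * 216 * sin(71 deg) = 2004 m/s

2004 m/s


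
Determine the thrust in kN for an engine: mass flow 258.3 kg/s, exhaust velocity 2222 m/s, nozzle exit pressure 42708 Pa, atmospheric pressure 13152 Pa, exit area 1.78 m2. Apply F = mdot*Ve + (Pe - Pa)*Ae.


F = 258.3 * 2222 + (42708 - 13152) * 1.78 = 626552.0 N = 626.6 kN

626.6 kN


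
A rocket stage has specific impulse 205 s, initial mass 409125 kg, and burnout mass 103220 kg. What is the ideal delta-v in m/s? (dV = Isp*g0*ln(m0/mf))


Ve = 205 * 9.81 = 2011.05 m/s
dV = 2011.05 * ln(409125/103220) = 2770 m/s

2770 m/s


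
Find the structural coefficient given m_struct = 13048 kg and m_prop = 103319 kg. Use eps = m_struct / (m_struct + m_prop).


eps = 13048 / (13048 + 103319) = 0.1121

0.1121


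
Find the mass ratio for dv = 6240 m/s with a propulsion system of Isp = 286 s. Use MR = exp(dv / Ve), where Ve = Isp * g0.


Ve = 286 * 9.81 = 2805.66 m/s
MR = exp(6240 / 2805.66) = 9.245

9.245


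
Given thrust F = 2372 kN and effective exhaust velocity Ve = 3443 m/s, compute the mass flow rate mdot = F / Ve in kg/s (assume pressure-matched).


mdot = F / Ve = 2372000 / 3443 = 688.9 kg/s

688.9 kg/s


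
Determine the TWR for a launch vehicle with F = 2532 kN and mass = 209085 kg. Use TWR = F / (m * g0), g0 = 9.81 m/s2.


TWR = 2532000 / (209085 * 9.81) = 1.23

1.23


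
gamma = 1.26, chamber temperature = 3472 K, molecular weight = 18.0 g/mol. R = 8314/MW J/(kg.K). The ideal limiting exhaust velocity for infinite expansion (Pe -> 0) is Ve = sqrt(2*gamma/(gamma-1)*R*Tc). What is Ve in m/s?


R = 8314 / 18.0 = 461.89 J/(kg.K)
Ve = sqrt(2 * 1.26 / (1.26 - 1) * 461.89 * 3472) = 3943 m/s

3943 m/s


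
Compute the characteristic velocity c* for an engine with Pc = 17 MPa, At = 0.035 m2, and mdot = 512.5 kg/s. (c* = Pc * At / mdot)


c* = 17e6 * 0.035 / 512.5 = 1161 m/s

1161 m/s


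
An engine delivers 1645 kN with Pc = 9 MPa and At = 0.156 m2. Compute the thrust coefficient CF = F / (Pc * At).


CF = 1645000 / (9e6 * 0.156) = 1.17

1.17


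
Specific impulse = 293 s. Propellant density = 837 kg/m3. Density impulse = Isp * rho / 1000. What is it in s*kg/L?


rho*Isp = 293 * 837 / 1000 = 245 s*kg/L

245 s*kg/L


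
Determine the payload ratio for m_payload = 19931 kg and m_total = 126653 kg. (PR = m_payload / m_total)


PR = 19931 / 126653 = 0.1574

0.1574


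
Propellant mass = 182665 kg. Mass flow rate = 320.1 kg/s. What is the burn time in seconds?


tb = 182665 / 320.1 = 570.6 s

570.6 s


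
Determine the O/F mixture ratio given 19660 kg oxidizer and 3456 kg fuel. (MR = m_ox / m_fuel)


MR = 19660 / 3456 = 5.69

5.69


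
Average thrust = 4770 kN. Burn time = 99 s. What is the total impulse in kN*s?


It = 4770 * 99 = 472230 kN*s

472230 kN*s


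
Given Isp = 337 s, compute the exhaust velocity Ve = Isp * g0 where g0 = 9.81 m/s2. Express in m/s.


Ve = Isp * g0 = 337 * 9.81 = 3306.0 m/s

3306.0 m/s


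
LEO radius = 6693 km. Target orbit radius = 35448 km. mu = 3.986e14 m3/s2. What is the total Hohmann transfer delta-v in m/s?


V1 = sqrt(mu/r1) = 7717.17 m/s
dV1 = V1*(sqrt(2*r2/(r1+r2)) - 1) = 2292.43 m/s
V2 = sqrt(mu/r2) = 3353.3 m/s
dV2 = V2*(1 - sqrt(2*r1/(r1+r2))) = 1463.37 m/s
Total dV = 3756 m/s

3756 m/s


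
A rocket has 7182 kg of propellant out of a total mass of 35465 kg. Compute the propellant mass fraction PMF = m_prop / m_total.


PMF = 7182 / 35465 = 0.203

0.203


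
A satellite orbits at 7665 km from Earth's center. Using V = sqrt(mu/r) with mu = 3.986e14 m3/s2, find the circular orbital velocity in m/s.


V = sqrt(3.986e14 / 7665000) = 7211 m/s

7211 m/s


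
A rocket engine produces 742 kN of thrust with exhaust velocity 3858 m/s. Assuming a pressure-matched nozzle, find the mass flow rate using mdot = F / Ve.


mdot = F / Ve = 742000 / 3858 = 192.3 kg/s

192.3 kg/s


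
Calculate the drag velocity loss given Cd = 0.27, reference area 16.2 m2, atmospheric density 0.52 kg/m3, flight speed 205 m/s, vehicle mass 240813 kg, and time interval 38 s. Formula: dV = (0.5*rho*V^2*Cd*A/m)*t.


D = 0.5 * 0.52 * 205^2 * 0.27 * 16.2 = 47792.51 N
a = 47792.51 / 240813 = 0.1985 m/s2
dV = 0.1985 * 38 = 7.5 m/s

7.5 m/s


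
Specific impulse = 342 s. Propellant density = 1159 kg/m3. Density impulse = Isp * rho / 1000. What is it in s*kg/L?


rho*Isp = 342 * 1159 / 1000 = 396 s*kg/L

396 s*kg/L


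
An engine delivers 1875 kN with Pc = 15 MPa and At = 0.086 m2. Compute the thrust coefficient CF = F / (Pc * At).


CF = 1875000 / (15e6 * 0.086) = 1.45

1.45


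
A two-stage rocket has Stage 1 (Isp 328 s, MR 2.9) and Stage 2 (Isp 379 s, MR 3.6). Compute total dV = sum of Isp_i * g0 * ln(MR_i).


dV1 = 328 * 9.81 * ln(2.9) = 3425.9 m/s
dV2 = 379 * 9.81 * ln(3.6) = 4762.5 m/s
Total dV = 3425.9 + 4762.5 = 8188.4 m/s ~ 8188 m/s

8188 m/s


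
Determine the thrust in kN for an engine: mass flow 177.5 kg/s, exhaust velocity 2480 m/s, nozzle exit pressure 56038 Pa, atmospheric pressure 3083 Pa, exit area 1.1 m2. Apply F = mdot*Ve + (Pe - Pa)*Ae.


F = 177.5 * 2480 + (56038 - 3083) * 1.1 = 498450.0 N = 498.4 kN

498.4 kN


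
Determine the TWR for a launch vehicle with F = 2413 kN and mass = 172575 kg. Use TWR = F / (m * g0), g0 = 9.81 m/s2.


TWR = 2413000 / (172575 * 9.81) = 1.43

1.43


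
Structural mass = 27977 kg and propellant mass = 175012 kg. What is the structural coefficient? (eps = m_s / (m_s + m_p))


eps = 27977 / (27977 + 175012) = 0.1378

0.1378


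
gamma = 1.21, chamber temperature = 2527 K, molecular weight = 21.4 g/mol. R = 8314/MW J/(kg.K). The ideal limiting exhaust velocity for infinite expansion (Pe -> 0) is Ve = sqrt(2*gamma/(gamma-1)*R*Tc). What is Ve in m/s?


R = 8314 / 21.4 = 388.5 J/(kg.K)
Ve = sqrt(2 * 1.21 / (1.21 - 1) * 388.5 * 2527) = 3364 m/s

3364 m/s


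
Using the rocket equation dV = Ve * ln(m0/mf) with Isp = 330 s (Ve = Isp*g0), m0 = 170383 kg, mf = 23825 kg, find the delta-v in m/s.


Ve = 330 * 9.81 = 3237.3 m/s
dV = 3237.3 * ln(170383/23825) = 6369 m/s

6369 m/s


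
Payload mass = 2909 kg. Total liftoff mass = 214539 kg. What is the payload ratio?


PR = 2909 / 214539 = 0.0136

0.0136


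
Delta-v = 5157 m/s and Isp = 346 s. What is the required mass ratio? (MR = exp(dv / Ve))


Ve = 346 * 9.81 = 3394.26 m/s
MR = exp(5157 / 3394.26) = 4.569

4.569


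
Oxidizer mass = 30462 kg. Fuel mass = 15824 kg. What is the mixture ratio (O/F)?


MR = 30462 / 15824 = 1.93

1.93


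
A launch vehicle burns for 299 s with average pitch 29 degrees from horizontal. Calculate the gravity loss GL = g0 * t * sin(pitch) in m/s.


GL = 9.81 * 299 * sin(29 deg) = 1422 m/s

1422 m/s


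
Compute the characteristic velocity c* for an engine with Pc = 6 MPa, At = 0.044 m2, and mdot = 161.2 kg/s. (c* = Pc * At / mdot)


c* = 6e6 * 0.044 / 161.2 = 1638 m/s

1638 m/s


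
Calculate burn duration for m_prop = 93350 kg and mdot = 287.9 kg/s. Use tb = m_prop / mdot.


tb = 93350 / 287.9 = 324.2 s

324.2 s


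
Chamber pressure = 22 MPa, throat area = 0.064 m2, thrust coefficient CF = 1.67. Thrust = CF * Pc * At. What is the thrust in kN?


F = 1.67 * 22e6 * 0.064 = 2.3514e+06 N = 2351.4 kN

2351.4 kN


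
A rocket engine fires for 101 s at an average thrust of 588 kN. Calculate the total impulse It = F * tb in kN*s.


It = 588 * 101 = 59388 kN*s

59388 kN*s


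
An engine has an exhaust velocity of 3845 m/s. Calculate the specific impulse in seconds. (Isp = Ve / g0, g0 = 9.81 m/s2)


Isp = Ve / g0 = 3845 / 9.81 = 391.9 s

391.9 s


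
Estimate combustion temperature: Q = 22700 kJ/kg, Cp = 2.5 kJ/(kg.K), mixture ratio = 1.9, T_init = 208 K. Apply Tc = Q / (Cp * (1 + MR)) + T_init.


Tc = 22700 / (2.5 * (1 + 1.9)) + 208 = 3339 K

3339 K


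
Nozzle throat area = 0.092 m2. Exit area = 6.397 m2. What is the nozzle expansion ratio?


AR = 6.397 / 0.092 = 69.5

69.5


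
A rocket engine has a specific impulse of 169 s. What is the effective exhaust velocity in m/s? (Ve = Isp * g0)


Ve = Isp * g0 = 169 * 9.81 = 1657.9 m/s

1657.9 m/s


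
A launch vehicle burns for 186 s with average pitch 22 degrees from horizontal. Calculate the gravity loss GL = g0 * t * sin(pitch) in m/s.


GL = 9.81 * 186 * sin(22 deg) = 684 m/s

684 m/s


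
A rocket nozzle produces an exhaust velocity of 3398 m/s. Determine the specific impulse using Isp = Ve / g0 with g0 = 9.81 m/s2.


Isp = Ve / g0 = 3398 / 9.81 = 346.4 s

346.4 s


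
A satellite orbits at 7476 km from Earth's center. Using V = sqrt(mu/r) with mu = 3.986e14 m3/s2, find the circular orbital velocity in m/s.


V = sqrt(3.986e14 / 7476000) = 7302 m/s

7302 m/s


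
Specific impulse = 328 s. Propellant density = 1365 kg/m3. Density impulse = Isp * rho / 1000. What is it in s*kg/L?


rho*Isp = 328 * 1365 / 1000 = 448 s*kg/L

448 s*kg/L


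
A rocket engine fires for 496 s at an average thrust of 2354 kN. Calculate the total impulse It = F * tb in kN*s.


It = 2354 * 496 = 1167584 kN*s

1167584 kN*s


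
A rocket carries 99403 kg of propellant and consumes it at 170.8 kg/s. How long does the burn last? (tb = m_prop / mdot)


tb = 99403 / 170.8 = 582.0 s

582.0 s


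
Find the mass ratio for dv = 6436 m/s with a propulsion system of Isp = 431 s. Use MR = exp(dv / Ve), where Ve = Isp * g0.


Ve = 431 * 9.81 = 4228.11 m/s
MR = exp(6436 / 4228.11) = 4.582

4.582


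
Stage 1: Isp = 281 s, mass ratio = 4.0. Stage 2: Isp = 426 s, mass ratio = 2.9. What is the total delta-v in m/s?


dV1 = 281 * 9.81 * ln(4.0) = 3821.5 m/s
dV2 = 426 * 9.81 * ln(2.9) = 4449.5 m/s
Total dV = 3821.5 + 4449.5 = 8271.0 m/s ~ 8271 m/s

8271 m/s


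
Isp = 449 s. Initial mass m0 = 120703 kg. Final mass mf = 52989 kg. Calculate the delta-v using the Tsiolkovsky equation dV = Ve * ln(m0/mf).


Ve = 449 * 9.81 = 4404.69 m/s
dV = 4404.69 * ln(120703/52989) = 3626 m/s

3626 m/s


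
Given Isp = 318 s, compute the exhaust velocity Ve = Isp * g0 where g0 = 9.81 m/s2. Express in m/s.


Ve = Isp * g0 = 318 * 9.81 = 3119.6 m/s

3119.6 m/s


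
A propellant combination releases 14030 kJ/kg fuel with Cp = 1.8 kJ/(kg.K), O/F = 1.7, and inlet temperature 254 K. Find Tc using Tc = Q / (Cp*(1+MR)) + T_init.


Tc = 14030 / (1.8 * (1 + 1.7)) + 254 = 3141 K

3141 K


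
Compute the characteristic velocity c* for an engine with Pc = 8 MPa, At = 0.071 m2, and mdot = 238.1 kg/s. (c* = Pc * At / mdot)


c* = 8e6 * 0.071 / 238.1 = 2386 m/s

2386 m/s


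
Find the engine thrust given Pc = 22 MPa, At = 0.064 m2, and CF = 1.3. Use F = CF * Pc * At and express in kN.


F = 1.3 * 22e6 * 0.064 = 1.8304e+06 N = 1830.4 kN

1830.4 kN


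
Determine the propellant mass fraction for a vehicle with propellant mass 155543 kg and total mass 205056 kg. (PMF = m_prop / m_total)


PMF = 155543 / 205056 = 0.759

0.759


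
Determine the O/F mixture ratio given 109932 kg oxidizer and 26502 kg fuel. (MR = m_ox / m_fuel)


MR = 109932 / 26502 = 4.15

4.15


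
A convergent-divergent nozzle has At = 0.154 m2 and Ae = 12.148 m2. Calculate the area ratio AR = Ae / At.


AR = 12.148 / 0.154 = 78.9

78.9


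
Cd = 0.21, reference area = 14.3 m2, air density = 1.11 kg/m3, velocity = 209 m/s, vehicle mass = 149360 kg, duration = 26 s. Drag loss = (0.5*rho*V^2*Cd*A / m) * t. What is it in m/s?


D = 0.5 * 1.11 * 209^2 * 0.21 * 14.3 = 72801.59 N
a = 72801.59 / 149360 = 0.4874 m/s2
dV = 0.4874 * 26 = 12.7 m/s

12.7 m/s


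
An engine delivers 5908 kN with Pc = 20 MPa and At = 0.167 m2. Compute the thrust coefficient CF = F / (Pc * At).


CF = 5908000 / (20e6 * 0.167) = 1.77

1.77


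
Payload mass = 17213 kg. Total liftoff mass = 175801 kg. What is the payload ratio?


PR = 17213 / 175801 = 0.0979

0.0979


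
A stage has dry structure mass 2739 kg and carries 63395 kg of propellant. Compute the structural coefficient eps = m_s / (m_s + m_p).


eps = 2739 / (2739 + 63395) = 0.0414

0.0414


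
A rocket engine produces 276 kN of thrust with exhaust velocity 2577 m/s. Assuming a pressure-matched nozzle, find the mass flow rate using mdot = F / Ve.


mdot = F / Ve = 276000 / 2577 = 107.1 kg/s

107.1 kg/s


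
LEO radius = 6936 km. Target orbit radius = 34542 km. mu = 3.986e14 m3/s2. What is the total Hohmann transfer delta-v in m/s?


V1 = sqrt(mu/r1) = 7580.78 m/s
dV1 = V1*(sqrt(2*r2/(r1+r2)) - 1) = 2202.71 m/s
V2 = sqrt(mu/r2) = 3396.99 m/s
dV2 = V2*(1 - sqrt(2*r1/(r1+r2))) = 1432.48 m/s
Total dV = 3635 m/s

3635 m/s


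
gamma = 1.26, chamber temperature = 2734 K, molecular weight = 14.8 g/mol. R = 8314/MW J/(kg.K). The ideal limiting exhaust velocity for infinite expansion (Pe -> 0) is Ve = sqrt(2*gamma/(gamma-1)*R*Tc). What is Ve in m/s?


R = 8314 / 14.8 = 561.76 J/(kg.K)
Ve = sqrt(2 * 1.26 / (1.26 - 1) * 561.76 * 2734) = 3858 m/s

3858 m/s


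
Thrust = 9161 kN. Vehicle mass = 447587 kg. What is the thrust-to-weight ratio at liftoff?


TWR = 9161000 / (447587 * 9.81) = 2.09

2.09


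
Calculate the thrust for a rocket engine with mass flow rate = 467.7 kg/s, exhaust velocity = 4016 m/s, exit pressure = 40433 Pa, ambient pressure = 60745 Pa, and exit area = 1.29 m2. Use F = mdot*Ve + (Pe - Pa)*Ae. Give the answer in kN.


F = 467.7 * 4016 + (40433 - 60745) * 1.29 = 1.8521e+06 N = 1852.1 kN

1852.1 kN


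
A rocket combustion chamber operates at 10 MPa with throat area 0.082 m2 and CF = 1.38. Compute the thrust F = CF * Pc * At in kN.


F = 1.38 * 10e6 * 0.082 = 1.1316e+06 N = 1131.6 kN

1131.6 kN


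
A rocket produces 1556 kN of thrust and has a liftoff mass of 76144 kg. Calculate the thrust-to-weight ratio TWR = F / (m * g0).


TWR = 1556000 / (76144 * 9.81) = 2.08

2.08


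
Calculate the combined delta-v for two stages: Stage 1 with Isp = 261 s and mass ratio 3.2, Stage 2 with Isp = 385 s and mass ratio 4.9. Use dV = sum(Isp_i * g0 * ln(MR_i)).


dV1 = 261 * 9.81 * ln(3.2) = 2978.1 m/s
dV2 = 385 * 9.81 * ln(4.9) = 6002.3 m/s
Total dV = 2978.1 + 6002.3 = 8980.4 m/s ~ 8980 m/s

8980 m/s


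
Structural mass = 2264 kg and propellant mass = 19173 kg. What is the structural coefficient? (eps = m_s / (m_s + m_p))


eps = 2264 / (2264 + 19173) = 0.1056

0.1056


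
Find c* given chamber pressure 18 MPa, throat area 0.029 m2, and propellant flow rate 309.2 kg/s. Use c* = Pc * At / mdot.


c* = 18e6 * 0.029 / 309.2 = 1688 m/s

1688 m/s


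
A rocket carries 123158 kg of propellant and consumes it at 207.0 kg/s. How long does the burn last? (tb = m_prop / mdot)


tb = 123158 / 207.0 = 595.0 s

595.0 s


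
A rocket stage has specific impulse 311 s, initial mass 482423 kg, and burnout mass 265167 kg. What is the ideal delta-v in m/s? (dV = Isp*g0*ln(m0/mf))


Ve = 311 * 9.81 = 3050.91 m/s
dV = 3050.91 * ln(482423/265167) = 1826 m/s

1826 m/s


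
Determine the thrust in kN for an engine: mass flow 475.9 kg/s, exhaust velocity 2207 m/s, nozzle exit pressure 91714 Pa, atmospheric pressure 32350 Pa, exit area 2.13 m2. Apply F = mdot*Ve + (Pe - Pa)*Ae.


F = 475.9 * 2207 + (91714 - 32350) * 2.13 = 1.1768e+06 N = 1176.8 kN

1176.8 kN


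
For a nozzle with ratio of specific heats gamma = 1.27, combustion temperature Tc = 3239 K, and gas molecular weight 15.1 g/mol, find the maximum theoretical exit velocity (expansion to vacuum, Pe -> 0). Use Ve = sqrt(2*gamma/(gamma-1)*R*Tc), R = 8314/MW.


R = 8314 / 15.1 = 550.6 J/(kg.K)
Ve = sqrt(2 * 1.27 / (1.27 - 1) * 550.6 * 3239) = 4096 m/s

4096 m/s


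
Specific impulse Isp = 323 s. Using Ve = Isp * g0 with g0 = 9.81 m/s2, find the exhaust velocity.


Ve = Isp * g0 = 323 * 9.81 = 3168.6 m/s

3168.6 m/s


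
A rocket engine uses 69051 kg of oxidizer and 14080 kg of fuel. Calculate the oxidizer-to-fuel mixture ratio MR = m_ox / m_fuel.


MR = 69051 / 14080 = 4.9

4.9


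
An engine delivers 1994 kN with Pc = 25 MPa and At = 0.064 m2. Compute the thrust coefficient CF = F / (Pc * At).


CF = 1994000 / (25e6 * 0.064) = 1.25

1.25


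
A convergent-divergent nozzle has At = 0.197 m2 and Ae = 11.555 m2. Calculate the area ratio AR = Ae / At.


AR = 11.555 / 0.197 = 58.7

58.7


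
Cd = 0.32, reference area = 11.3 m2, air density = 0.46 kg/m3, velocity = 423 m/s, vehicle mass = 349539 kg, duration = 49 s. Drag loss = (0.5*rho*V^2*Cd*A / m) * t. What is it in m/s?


D = 0.5 * 0.46 * 423^2 * 0.32 * 11.3 = 148811.67 N
a = 148811.67 / 349539 = 0.4257 m/s2
dV = 0.4257 * 49 = 20.9 m/s

20.9 m/s


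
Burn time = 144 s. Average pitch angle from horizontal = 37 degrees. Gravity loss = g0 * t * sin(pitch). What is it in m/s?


GL = 9.81 * 144 * sin(37 deg) = 850 m/s

850 m/s


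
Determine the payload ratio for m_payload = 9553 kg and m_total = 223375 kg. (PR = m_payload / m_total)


PR = 9553 / 223375 = 0.0428

0.0428


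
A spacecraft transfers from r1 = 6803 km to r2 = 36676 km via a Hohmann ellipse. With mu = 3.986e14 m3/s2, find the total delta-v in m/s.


V1 = sqrt(mu/r1) = 7654.53 m/s
dV1 = V1*(sqrt(2*r2/(r1+r2)) - 1) = 2287.72 m/s
V2 = sqrt(mu/r2) = 3296.69 m/s
dV2 = V2*(1 - sqrt(2*r1/(r1+r2))) = 1452.51 m/s
Total dV = 3740 m/s

3740 m/s


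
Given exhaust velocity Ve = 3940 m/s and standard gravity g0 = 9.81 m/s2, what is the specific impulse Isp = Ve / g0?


Isp = Ve / g0 = 3940 / 9.81 = 401.6 s

401.6 s


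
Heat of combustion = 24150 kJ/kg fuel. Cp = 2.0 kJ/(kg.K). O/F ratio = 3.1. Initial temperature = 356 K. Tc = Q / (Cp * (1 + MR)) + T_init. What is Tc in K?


Tc = 24150 / (2.0 * (1 + 3.1)) + 356 = 3301 K

3301 K


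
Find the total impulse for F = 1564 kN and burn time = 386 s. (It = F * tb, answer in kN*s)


It = 1564 * 386 = 603704 kN*s

603704 kN*s


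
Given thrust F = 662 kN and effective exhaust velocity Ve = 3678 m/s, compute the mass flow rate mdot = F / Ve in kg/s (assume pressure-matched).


mdot = F / Ve = 662000 / 3678 = 180.0 kg/s

180.0 kg/s


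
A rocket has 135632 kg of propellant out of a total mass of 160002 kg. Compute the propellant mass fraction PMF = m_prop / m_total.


PMF = 135632 / 160002 = 0.848

0.848


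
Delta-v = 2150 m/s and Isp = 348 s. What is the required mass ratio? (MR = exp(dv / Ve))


Ve = 348 * 9.81 = 3413.88 m/s
MR = exp(2150 / 3413.88) = 1.877

1.877


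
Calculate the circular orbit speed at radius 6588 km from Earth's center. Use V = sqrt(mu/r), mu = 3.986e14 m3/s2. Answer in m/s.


V = sqrt(3.986e14 / 6588000) = 7778 m/s

7778 m/s


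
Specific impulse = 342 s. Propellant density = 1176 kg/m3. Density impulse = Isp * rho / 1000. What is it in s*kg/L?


rho*Isp = 342 * 1176 / 1000 = 402 s*kg/L

402 s*kg/L


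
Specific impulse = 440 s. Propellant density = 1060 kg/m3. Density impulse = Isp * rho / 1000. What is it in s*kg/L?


rho*Isp = 440 * 1060 / 1000 = 466 s*kg/L

466 s*kg/L


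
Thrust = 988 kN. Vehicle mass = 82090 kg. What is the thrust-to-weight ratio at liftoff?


TWR = 988000 / (82090 * 9.81) = 1.23

1.23


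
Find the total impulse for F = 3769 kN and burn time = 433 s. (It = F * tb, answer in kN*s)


It = 3769 * 433 = 1631977 kN*s

1631977 kN*s


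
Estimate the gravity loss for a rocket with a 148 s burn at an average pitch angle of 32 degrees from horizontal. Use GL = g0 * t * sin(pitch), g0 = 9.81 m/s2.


GL = 9.81 * 148 * sin(32 deg) = 769 m/s

769 m/s


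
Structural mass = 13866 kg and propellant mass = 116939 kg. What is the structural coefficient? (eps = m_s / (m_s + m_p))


eps = 13866 / (13866 + 116939) = 0.106

0.106


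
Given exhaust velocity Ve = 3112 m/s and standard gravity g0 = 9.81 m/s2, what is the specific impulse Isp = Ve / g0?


Isp = Ve / g0 = 3112 / 9.81 = 317.2 s

317.2 s


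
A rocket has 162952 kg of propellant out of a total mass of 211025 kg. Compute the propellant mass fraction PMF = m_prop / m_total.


PMF = 162952 / 211025 = 0.772

0.772


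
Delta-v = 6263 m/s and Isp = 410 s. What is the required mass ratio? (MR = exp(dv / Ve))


Ve = 410 * 9.81 = 4022.1 m/s
MR = exp(6263 / 4022.1) = 4.745

4.745


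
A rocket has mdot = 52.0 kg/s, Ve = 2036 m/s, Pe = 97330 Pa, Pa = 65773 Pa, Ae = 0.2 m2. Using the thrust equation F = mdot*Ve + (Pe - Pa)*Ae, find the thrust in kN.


F = 52.0 * 2036 + (97330 - 65773) * 0.2 = 112183.0 N = 112.2 kN

112.2 kN


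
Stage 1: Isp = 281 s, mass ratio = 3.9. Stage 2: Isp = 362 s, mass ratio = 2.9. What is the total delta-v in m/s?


dV1 = 281 * 9.81 * ln(3.9) = 3751.7 m/s
dV2 = 362 * 9.81 * ln(2.9) = 3781.0 m/s
Total dV = 3751.7 + 3781.0 = 7532.7 m/s ~ 7533 m/s

7533 m/s


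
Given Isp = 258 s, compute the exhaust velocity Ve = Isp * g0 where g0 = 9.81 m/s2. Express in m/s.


Ve = Isp * g0 = 258 * 9.81 = 2531.0 m/s

2531.0 m/s


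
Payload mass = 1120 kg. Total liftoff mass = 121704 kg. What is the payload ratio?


PR = 1120 / 121704 = 0.0092

0.0092


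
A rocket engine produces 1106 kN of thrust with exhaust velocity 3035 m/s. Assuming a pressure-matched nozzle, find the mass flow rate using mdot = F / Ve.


mdot = F / Ve = 1106000 / 3035 = 364.4 kg/s

364.4 kg/s


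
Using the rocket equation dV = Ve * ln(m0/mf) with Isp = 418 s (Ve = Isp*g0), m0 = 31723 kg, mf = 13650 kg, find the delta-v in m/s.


Ve = 418 * 9.81 = 4100.58 m/s
dV = 4100.58 * ln(31723/13650) = 3458 m/s

3458 m/s


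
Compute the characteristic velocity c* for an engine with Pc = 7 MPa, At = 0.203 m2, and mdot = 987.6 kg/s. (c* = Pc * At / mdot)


c* = 7e6 * 0.203 / 987.6 = 1439 m/s

1439 m/s


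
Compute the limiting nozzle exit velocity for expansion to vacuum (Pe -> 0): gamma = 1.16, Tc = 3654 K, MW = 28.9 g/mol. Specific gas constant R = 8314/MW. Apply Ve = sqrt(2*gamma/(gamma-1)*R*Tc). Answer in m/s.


R = 8314 / 28.9 = 287.68 J/(kg.K)
Ve = sqrt(2 * 1.16 / (1.16 - 1) * 287.68 * 3654) = 3904 m/s

3904 m/s


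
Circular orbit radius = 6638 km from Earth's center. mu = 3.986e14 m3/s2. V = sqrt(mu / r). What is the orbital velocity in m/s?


V = sqrt(3.986e14 / 6638000) = 7749 m/s

7749 m/s


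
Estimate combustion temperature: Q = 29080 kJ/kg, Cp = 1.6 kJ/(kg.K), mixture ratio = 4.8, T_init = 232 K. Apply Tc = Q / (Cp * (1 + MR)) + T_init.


Tc = 29080 / (1.6 * (1 + 4.8)) + 232 = 3366 K

3366 K


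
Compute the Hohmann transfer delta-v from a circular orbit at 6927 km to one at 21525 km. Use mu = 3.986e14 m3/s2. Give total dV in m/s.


V1 = sqrt(mu/r1) = 7585.71 m/s
dV1 = V1*(sqrt(2*r2/(r1+r2)) - 1) = 1745.25 m/s
V2 = sqrt(mu/r2) = 4303.25 m/s
dV2 = V2*(1 - sqrt(2*r1/(r1+r2))) = 1300.44 m/s
Total dV = 3046 m/s

3046 m/s


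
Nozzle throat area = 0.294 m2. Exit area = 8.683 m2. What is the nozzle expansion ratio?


AR = 8.683 / 0.294 = 29.5

29.5


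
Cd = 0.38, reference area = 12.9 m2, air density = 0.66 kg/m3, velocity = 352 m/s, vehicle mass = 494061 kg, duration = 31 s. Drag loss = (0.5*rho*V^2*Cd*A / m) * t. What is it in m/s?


D = 0.5 * 0.66 * 352^2 * 0.38 * 12.9 = 200434.54 N
a = 200434.54 / 494061 = 0.4057 m/s2
dV = 0.4057 * 31 = 12.6 m/s

12.6 m/s


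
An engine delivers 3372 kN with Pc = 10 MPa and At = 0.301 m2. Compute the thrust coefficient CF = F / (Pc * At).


CF = 3372000 / (10e6 * 0.301) = 1.12

1.12


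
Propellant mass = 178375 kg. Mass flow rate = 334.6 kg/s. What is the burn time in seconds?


tb = 178375 / 334.6 = 533.1 s

533.1 s


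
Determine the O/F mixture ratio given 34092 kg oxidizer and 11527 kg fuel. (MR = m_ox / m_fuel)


MR = 34092 / 11527 = 2.96

2.96


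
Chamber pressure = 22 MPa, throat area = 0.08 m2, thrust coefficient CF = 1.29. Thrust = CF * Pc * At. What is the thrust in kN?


F = 1.29 * 22e6 * 0.08 = 2.2704e+06 N = 2270.4 kN

2270.4 kN


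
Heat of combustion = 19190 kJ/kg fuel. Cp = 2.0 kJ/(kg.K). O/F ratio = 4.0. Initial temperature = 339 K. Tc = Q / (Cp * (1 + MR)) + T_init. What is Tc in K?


Tc = 19190 / (2.0 * (1 + 4.0)) + 339 = 2258 K

2258 K


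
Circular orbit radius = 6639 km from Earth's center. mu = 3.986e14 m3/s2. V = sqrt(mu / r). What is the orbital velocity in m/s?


V = sqrt(3.986e14 / 6639000) = 7748 m/s

7748 m/s


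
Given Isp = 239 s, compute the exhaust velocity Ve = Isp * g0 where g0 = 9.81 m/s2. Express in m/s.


Ve = Isp * g0 = 239 * 9.81 = 2344.6 m/s

2344.6 m/s


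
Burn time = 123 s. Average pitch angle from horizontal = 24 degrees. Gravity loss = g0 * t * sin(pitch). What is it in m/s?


GL = 9.81 * 123 * sin(24 deg) = 491 m/s

491 m/s


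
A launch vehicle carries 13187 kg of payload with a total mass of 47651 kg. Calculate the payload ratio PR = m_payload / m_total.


PR = 13187 / 47651 = 0.2767

0.2767


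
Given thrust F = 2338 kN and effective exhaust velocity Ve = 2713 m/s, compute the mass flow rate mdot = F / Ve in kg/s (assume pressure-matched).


mdot = F / Ve = 2338000 / 2713 = 861.8 kg/s

861.8 kg/s


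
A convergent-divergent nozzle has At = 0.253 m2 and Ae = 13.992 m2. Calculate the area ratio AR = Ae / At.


AR = 13.992 / 0.253 = 55.3

55.3


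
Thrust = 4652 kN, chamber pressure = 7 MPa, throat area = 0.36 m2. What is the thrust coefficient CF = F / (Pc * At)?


CF = 4652000 / (7e6 * 0.36) = 1.85

1.85


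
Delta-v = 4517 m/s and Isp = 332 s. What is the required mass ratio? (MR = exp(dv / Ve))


Ve = 332 * 9.81 = 3256.92 m/s
MR = exp(4517 / 3256.92) = 4.002

4.002


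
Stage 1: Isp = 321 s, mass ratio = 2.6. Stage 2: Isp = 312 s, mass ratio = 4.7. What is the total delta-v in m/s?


dV1 = 321 * 9.81 * ln(2.6) = 3008.9 m/s
dV2 = 312 * 9.81 * ln(4.7) = 4736.7 m/s
Total dV = 3008.9 + 4736.7 = 7745.6 m/s ~ 7746 m/s

7746 m/s


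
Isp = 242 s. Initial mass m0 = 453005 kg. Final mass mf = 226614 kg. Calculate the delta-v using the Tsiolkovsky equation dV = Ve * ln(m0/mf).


Ve = 242 * 9.81 = 2374.02 m/s
dV = 2374.02 * ln(453005/226614) = 1644 m/s

1644 m/s


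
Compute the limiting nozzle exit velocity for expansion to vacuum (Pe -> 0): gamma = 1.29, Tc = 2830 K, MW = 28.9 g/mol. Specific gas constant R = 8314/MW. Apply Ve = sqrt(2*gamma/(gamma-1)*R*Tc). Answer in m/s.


R = 8314 / 28.9 = 287.68 J/(kg.K)
Ve = sqrt(2 * 1.29 / (1.29 - 1) * 287.68 * 2830) = 2691 m/s

2691 m/s


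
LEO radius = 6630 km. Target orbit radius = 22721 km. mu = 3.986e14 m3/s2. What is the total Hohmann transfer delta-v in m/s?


V1 = sqrt(mu/r1) = 7753.75 m/s
dV1 = V1*(sqrt(2*r2/(r1+r2)) - 1) = 1894.07 m/s
V2 = sqrt(mu/r2) = 4188.47 m/s
dV2 = V2*(1 - sqrt(2*r1/(r1+r2))) = 1373.23 m/s
Total dV = 3267 m/s

3267 m/s


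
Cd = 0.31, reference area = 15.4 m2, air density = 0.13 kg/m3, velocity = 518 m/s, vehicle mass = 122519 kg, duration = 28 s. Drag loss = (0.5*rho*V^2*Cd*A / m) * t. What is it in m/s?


D = 0.5 * 0.13 * 518^2 * 0.31 * 15.4 = 83263.62 N
a = 83263.62 / 122519 = 0.6796 m/s2
dV = 0.6796 * 28 = 19.0 m/s

19.0 m/s


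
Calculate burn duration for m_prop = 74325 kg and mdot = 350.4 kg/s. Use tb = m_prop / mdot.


tb = 74325 / 350.4 = 212.1 s

212.1 s


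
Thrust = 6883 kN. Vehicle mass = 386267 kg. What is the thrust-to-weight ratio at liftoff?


TWR = 6883000 / (386267 * 9.81) = 1.82

1.82


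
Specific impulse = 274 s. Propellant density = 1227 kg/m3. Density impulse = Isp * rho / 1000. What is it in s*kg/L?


rho*Isp = 274 * 1227 / 1000 = 336 s*kg/L

336 s*kg/L


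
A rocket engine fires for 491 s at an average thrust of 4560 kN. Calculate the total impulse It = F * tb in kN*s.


It = 4560 * 491 = 2238960 kN*s

2238960 kN*s


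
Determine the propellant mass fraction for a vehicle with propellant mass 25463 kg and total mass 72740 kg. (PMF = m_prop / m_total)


PMF = 25463 / 72740 = 0.35

0.35


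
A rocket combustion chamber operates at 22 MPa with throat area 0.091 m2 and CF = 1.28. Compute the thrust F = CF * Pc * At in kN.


F = 1.28 * 22e6 * 0.091 = 2.5626e+06 N = 2562.6 kN

2562.6 kN


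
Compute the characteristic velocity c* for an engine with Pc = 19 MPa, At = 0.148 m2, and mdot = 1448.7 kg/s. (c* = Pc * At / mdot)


c* = 19e6 * 0.148 / 1448.7 = 1941 m/s

1941 m/s


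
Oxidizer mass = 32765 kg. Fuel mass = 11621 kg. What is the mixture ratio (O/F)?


MR = 32765 / 11621 = 2.82

2.82


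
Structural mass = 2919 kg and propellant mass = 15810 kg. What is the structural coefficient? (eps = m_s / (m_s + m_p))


eps = 2919 / (2919 + 15810) = 0.1559

0.1559


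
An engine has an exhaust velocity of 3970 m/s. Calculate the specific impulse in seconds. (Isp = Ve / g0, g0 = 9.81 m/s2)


Isp = Ve / g0 = 3970 / 9.81 = 404.7 s

404.7 s


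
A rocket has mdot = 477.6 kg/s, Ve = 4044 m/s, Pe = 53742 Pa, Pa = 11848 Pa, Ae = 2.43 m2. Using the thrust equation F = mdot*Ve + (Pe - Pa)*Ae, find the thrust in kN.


F = 477.6 * 4044 + (53742 - 11848) * 2.43 = 2.0332e+06 N = 2033.2 kN

2033.2 kN


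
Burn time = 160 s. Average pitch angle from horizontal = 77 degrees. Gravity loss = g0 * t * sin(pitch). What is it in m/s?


GL = 9.81 * 160 * sin(77 deg) = 1529 m/s

1529 m/s


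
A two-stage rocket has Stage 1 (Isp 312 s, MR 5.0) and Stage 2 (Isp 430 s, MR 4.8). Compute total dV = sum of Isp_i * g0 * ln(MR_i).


dV1 = 312 * 9.81 * ln(5.0) = 4926.0 m/s
dV2 = 430 * 9.81 * ln(4.8) = 6616.9 m/s
Total dV = 4926.0 + 6616.9 = 11542.9 m/s ~ 11543 m/s

11543 m/s


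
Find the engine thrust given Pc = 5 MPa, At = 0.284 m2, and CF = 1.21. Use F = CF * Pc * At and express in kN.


F = 1.21 * 5e6 * 0.284 = 1.7182e+06 N = 1718.2 kN

1718.2 kN


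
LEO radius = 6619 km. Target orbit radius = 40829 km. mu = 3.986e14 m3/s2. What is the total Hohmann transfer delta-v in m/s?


V1 = sqrt(mu/r1) = 7760.19 m/s
dV1 = V1*(sqrt(2*r2/(r1+r2)) - 1) = 2420.16 m/s
V2 = sqrt(mu/r2) = 3124.53 m/s
dV2 = V2*(1 - sqrt(2*r1/(r1+r2))) = 1474.14 m/s
Total dV = 3894 m/s

3894 m/s


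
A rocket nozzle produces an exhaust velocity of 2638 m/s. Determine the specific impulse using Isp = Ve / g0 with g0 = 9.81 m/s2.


Isp = Ve / g0 = 2638 / 9.81 = 268.9 s

268.9 s


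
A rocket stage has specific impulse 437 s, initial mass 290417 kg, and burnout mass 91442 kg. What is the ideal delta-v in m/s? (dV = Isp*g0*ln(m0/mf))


Ve = 437 * 9.81 = 4286.97 m/s
dV = 4286.97 * ln(290417/91442) = 4954 m/s

4954 m/s


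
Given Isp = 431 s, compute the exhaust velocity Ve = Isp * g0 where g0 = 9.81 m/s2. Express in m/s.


Ve = Isp * g0 = 431 * 9.81 = 4228.1 m/s

4228.1 m/s


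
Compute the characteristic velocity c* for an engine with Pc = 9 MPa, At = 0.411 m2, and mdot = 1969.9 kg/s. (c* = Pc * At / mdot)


c* = 9e6 * 0.411 / 1969.9 = 1878 m/s

1878 m/s


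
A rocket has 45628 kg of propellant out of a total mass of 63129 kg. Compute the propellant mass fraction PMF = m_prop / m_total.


PMF = 45628 / 63129 = 0.723

0.723


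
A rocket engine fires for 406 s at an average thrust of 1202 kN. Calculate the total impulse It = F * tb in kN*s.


It = 1202 * 406 = 488012 kN*s

488012 kN*s


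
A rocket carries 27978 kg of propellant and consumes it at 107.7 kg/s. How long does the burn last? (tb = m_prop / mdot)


tb = 27978 / 107.7 = 259.8 s

259.8 s


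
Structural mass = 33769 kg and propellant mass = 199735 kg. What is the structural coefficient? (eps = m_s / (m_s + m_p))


eps = 33769 / (33769 + 199735) = 0.1446

0.1446


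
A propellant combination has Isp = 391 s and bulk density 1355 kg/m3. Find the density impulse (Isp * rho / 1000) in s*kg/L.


rho*Isp = 391 * 1355 / 1000 = 530 s*kg/L

530 s*kg/L


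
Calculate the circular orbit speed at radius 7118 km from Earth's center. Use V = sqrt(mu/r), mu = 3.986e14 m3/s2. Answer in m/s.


V = sqrt(3.986e14 / 7118000) = 7483 m/s

7483 m/s


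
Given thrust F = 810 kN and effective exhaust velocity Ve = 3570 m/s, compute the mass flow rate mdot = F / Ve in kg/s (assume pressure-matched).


mdot = F / Ve = 810000 / 3570 = 226.9 kg/s

226.9 kg/s


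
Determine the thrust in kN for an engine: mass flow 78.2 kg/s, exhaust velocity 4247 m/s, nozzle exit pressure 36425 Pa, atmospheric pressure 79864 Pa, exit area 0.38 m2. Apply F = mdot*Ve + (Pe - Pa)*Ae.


F = 78.2 * 4247 + (36425 - 79864) * 0.38 = 315609.0 N = 315.6 kN

315.6 kN


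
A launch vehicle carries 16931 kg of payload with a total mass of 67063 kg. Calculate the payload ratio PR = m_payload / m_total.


PR = 16931 / 67063 = 0.2525

0.2525


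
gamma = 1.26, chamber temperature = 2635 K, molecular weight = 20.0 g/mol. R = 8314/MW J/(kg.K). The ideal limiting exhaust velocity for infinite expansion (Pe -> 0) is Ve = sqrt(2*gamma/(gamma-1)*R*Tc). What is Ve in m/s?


R = 8314 / 20.0 = 415.7 J/(kg.K)
Ve = sqrt(2 * 1.26 / (1.26 - 1) * 415.7 * 2635) = 3258 m/s

3258 m/s


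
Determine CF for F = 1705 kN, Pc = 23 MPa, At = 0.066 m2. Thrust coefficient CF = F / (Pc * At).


CF = 1705000 / (23e6 * 0.066) = 1.12

1.12


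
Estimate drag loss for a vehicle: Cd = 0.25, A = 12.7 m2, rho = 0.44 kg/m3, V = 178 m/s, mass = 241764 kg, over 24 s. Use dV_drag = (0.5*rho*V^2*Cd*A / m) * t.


D = 0.5 * 0.44 * 178^2 * 0.25 * 12.7 = 22131.27 N
a = 22131.27 / 241764 = 0.0915 m/s2
dV = 0.0915 * 24 = 2.2 m/s

2.2 m/s


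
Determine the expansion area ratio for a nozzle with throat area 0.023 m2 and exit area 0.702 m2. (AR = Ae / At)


AR = 0.702 / 0.023 = 30.5

30.5


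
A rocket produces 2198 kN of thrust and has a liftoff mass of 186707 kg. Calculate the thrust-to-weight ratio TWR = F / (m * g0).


TWR = 2198000 / (186707 * 9.81) = 1.2

1.2


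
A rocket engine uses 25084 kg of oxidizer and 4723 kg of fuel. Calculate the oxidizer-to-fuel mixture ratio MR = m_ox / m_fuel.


MR = 25084 / 4723 = 5.31

5.31


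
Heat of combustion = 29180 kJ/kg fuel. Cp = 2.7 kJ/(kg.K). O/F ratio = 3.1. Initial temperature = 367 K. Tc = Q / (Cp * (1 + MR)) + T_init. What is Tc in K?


Tc = 29180 / (2.7 * (1 + 3.1)) + 367 = 3003 K

3003 K


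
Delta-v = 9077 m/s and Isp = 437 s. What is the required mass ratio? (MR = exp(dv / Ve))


Ve = 437 * 9.81 = 4286.97 m/s
MR = exp(9077 / 4286.97) = 8.309

8.309


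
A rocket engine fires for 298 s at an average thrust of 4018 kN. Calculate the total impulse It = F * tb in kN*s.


It = 4018 * 298 = 1197364 kN*s

1197364 kN*s


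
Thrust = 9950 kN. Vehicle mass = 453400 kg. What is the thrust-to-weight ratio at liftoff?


TWR = 9950000 / (453400 * 9.81) = 2.24

2.24


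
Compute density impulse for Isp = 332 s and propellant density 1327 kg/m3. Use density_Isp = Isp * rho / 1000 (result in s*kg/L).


rho*Isp = 332 * 1327 / 1000 = 441 s*kg/L

441 s*kg/L


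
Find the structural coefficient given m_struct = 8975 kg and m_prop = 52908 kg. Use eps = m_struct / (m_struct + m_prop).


eps = 8975 / (8975 + 52908) = 0.145

0.145


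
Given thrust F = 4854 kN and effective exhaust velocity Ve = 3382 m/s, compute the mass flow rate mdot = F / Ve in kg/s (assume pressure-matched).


mdot = F / Ve = 4854000 / 3382 = 1435.2 kg/s

1435.2 kg/s


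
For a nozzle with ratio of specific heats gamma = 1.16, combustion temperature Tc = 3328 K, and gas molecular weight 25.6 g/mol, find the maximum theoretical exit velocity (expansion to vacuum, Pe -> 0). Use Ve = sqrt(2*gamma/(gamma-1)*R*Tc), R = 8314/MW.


R = 8314 / 25.6 = 324.77 J/(kg.K)
Ve = sqrt(2 * 1.16 / (1.16 - 1) * 324.77 * 3328) = 3959 m/s

3959 m/s


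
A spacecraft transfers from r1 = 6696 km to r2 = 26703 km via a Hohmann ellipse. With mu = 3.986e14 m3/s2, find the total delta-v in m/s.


V1 = sqrt(mu/r1) = 7715.44 m/s
dV1 = V1*(sqrt(2*r2/(r1+r2)) - 1) = 2040.95 m/s
V2 = sqrt(mu/r2) = 3863.57 m/s
dV2 = V2*(1 - sqrt(2*r1/(r1+r2))) = 1417.07 m/s
Total dV = 3458 m/s

3458 m/s


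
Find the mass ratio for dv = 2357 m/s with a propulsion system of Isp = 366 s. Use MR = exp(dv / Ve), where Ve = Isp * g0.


Ve = 366 * 9.81 = 3590.46 m/s
MR = exp(2357 / 3590.46) = 1.928

1.928


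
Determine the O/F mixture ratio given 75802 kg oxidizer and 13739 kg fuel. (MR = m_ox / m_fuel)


MR = 75802 / 13739 = 5.52

5.52


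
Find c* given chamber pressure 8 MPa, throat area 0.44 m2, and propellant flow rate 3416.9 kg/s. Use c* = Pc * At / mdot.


c* = 8e6 * 0.44 / 3416.9 = 1030 m/s

1030 m/s
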